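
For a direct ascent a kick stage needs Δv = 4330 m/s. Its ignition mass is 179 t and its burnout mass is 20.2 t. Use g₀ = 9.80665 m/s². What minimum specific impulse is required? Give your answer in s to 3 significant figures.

Isp ≈ 202 s

ln(m₀/m_f) = ln(179000/20200) = ln(8.861) = 2.1817.
v_e = Δv / ln(m₀/m_f) = 4330 / 2.1817 = 1984.7 m/s.
Isp = v_e / g₀ = 1984.7 / 9.80665 = 202.4 s.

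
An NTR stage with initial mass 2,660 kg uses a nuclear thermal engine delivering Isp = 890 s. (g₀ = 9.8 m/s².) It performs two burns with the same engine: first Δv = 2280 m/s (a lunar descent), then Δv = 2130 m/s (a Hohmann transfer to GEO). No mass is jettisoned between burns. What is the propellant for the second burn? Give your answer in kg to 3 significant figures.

propellant for the second burn ≈ 444 kg

v_e = Isp · g₀ = 890 × 9.8 = 8722.0 m/s.
After the first burn: m = 2660 × exp(−2280/8722.0) = 2660 × 0.76997 = 2,048.12 kg.
After the second burn: m = 2,048.12 × exp(−2130/8722.0) = 2,048.12 × 0.78332 = 1,604.33 kg.
Second-burn propellant = 2,048.12 − 1,604.33 = 443.79 kg.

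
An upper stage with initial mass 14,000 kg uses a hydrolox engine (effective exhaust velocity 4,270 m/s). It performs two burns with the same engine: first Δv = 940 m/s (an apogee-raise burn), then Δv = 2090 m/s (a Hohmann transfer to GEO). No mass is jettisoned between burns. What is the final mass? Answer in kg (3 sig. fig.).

final mass ≈ 6890 kg

After the first burn: m = 14000 × exp(−940/4270.0) = 14000 × 0.80241 = 11,233.7 kg.
After the second burn: m = 11,233.7 × exp(−2090/4270.0) = 11,233.7 × 0.61296 = 6,885.81 kg.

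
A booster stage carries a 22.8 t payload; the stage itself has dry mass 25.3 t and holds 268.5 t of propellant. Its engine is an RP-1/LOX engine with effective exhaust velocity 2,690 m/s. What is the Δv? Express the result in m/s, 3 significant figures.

Δv ≈ 5070 m/s

m₀ = payload + dry + propellant = 22.8 + 25.3 + 268.5 = 316.6 t.
m_f = payload + dry = 22.8 + 25.3 = 48.1 t.
From the ideal rocket equation, Δv = v_e · ln(m₀/m_f) = 2690.0 × ln(6.582) = 2690.0 × 1.8844 ≈ 5068.9 m/s.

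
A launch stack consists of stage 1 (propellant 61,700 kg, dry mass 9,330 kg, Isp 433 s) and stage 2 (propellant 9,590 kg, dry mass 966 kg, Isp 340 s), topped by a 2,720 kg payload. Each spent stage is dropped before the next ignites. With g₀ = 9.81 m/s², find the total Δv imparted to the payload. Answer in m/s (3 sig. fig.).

Δv ≈ 9870 m/s

Ignition mass of stage 1 = 61,700+9,330 + 9,590+966 + 2,720 = 84,306 kg.
Stage 1: m₀ = 84,306 kg, m_f = 84,306 − 61,700 = 22,606 kg; Δv = 433×9.81×ln(3.729) = 4247.7×1.3162 ≈ 5591 m/s.
Stage 2: m₀ = 13,276 kg, m_f = 13,276 − 9,590 = 3,686 kg; Δv = 340×9.81×ln(3.602) = 3335.4×1.2814 ≈ 4274 m/s.
Total Δv = 5591 + 4274 = 9865 m/s.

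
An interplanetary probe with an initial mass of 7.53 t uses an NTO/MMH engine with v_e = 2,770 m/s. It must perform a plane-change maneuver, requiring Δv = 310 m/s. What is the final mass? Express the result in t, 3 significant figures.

Rocket equation: m₀/m_f = exp(Δv / v_e) = exp(310 / 2770.0) = exp(0.1119) = 1.1184.
m_f = m₀ / 1.1184 = 7.53 / 1.1184 = 6.73283 t.

final mass ≈ 6.73 t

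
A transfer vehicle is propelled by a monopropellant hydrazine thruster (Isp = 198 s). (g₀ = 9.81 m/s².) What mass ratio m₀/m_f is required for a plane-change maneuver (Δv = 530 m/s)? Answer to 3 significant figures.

mass ratio ≈ 1.31

v_e = Isp · g₀ = 198 × 9.81 = 1942.4 m/s.
Using Δv = v_e ln(m₀/m_f): m₀/m_f = exp(Δv / v_e) = exp(530 / 1942.4) = exp(0.2729) = 1.3137.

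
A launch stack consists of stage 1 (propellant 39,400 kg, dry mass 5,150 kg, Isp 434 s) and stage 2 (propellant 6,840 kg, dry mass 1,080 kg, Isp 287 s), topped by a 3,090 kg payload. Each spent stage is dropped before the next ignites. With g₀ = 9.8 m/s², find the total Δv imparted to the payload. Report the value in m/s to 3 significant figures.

Δv ≈ 7980 m/s

Ignition mass of stage 1 = 39,400+5,150 + 6,840+1,080 + 3,090 = 55,560 kg.
Stage 1: m₀ = 55,560 kg, m_f = 55,560 − 39,400 = 16,160 kg; Δv = 434×9.8×ln(3.438) = 4253.2×1.2349 ≈ 5252 m/s.
Stage 2: m₀ = 11,010 kg, m_f = 11,010 − 6,840 = 4,170 kg; Δv = 287×9.8×ln(2.64) = 2812.6×0.9709 ≈ 2731 m/s.
Total Δv = 5252 + 2731 = 7983 m/s.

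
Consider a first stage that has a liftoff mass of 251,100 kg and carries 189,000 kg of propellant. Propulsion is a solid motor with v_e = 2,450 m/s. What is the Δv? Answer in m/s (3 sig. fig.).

Δv ≈ 3420 m/s

m_f = m₀ − m_prop = 251,100 − 189,000 = 62,100 kg.
Rocket equation: Δv = v_e · ln(m₀/m_f) = 2450.0 × ln(4.043) = 2450.0 × 1.3971 ≈ 3422.9 m/s.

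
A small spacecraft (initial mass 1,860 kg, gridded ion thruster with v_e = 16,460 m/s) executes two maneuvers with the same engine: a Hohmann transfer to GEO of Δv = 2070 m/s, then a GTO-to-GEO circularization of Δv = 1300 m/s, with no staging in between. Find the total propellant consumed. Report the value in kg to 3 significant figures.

total propellant consumed ≈ 344 kg

After the first burn: m = 1860 × exp(−2070/16460.0) = 1860 × 0.88183 = 1,640.2 kg.
After the second burn: m = 1,640.2 × exp(−1300/16460.0) = 1,640.2 × 0.92406 = 1,515.64 kg.
Total propellant = m₀ − m_final = 1860 − 1,515.64 = 344.36 kg.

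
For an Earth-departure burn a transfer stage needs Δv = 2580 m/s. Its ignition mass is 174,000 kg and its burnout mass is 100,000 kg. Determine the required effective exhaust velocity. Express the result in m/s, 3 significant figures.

v_e ≈ 4660 m/s

ln(m₀/m_f) = ln(174000/100000) = ln(1.74) = 0.5539.
Using Δv = v_e ln(m₀/m_f): v_e = Δv / ln(m₀/m_f) = 2580 / 0.5539 = 4658.0 m/s.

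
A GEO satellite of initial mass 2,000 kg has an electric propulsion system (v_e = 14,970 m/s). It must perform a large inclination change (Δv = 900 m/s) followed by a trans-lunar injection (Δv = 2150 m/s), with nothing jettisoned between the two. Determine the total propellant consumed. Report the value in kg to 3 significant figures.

After the first burn: m = 2000 × exp(−900/14970.0) = 2000 × 0.94165 = 1,883.3 kg.
After the second burn: m = 1,883.3 × exp(−2150/14970.0) = 1,883.3 × 0.86622 = 1,631.35 kg.
Total propellant = m₀ − m_final = 2000 − 1,631.35 = 368.65 kg.

total propellant consumed ≈ 369 kg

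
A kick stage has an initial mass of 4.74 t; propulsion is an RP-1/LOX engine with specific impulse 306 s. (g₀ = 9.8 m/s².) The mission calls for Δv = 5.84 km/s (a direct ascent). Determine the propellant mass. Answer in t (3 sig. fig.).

v_e = Isp · g₀ = 306 × 9.8 = 2998.8 m/s.
m₀/m_f = exp(Δv / v_e) = exp(5840 / 2998.8) = exp(1.9474) = 7.0108.
m_f = 4.74 / 7.0108 = 0.6761 t, so propellant = m₀ − m_f = 4.74 − 0.6761 = 4.0639 t.

propellant mass ≈ 4.06 t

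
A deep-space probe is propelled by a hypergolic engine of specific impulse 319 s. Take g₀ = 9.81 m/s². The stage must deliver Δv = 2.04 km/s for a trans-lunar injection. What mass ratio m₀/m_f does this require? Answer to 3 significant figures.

v_e = Isp · g₀ = 319 × 9.81 = 3129.4 m/s.
By the Tsiolkovsky rocket equation, m₀/m_f = exp(Δv / v_e) = exp(2040 / 3129.4) = exp(0.6519) = 1.9192.

mass ratio ≈ 1.92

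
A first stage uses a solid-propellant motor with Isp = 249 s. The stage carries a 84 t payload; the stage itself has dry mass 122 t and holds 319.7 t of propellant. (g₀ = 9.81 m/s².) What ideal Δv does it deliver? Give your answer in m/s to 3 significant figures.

v_e = Isp · g₀ = 249 × 9.81 = 2442.7 m/s.
m₀ = payload + dry + propellant = 84 + 122 + 319.7 = 525.7 t.
m_f = payload + dry = 84 + 122 = 206 t.
Δv = v_e · ln(m₀/m_f) = 2442.7 × ln(2.552) = 2442.7 × 0.9369 ≈ 2288.4 m/s.

Δv ≈ 2290 m/s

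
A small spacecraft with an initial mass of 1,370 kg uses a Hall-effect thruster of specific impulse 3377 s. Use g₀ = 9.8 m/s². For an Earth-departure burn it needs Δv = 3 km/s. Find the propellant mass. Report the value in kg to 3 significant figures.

v_e = Isp · g₀ = 3377 × 9.8 = 33094.6 m/s.
By the Tsiolkovsky rocket equation, m₀/m_f = exp(Δv / v_e) = exp(3000 / 33094.6) = exp(0.0906) = 1.0949.
m_f = 1,370 / 1.0949 = 1,251.26 kg, so propellant = m₀ − m_f = 1,370 − 1,251.26 = 118.74 kg.

propellant mass ≈ 119 kg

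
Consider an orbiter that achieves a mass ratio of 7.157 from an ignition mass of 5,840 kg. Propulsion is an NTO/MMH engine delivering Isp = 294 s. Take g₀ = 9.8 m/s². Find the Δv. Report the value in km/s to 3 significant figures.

Δv ≈ 5.67 km/s

v_e = Isp · g₀ = 294 × 9.8 = 2881.2 m/s.
Rocket equation: Δv = v_e · ln(7.157) = 2881.2 × 1.9681 ≈ 5670.5 m/s.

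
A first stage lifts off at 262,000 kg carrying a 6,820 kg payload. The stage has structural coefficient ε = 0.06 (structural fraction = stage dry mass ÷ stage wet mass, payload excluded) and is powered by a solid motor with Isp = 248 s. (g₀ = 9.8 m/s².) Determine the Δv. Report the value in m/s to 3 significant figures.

Stage wet mass = m₀ − payload = 262,000 − 6,820 = 255,180 kg.
Stage dry mass = ε × stage wet mass = 0.06 × 255,180 = 15,310.8 kg.
Burnout mass m_f = stage dry + payload = 15,310.8 + 6,820 = 22,130.8 kg.
v_e = Isp · g₀ = 248 × 9.8 = 2430.4 m/s.
By the Tsiolkovsky rocket equation, Δv = v_e · ln(262,000/22,130.8) = 2430.4 × ln(11.84) = 2430.4 × 2.4714 ≈ 6006 m/s.

Δv ≈ 6010 m/s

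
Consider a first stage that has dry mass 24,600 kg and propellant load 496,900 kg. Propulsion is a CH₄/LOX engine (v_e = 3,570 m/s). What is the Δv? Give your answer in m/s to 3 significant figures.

Δv ≈ 10900 m/s

m₀ = m_dry + m_prop = 24,600 + 496,900 = 521,500 kg.
Δv = v_e · ln(m₀/m_f) = 3570.0 × ln(21.2) = 3570.0 × 3.0540 ≈ 10902.6 m/s.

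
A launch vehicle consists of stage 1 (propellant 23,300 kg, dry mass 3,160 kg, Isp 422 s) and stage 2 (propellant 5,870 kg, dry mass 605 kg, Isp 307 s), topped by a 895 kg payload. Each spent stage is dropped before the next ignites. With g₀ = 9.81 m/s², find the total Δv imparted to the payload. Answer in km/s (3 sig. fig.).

Δv ≈ 9.63 km/s

Ignition mass of stage 1 = 23,300+3,160 + 5,870+605 + 895 = 33,830 kg.
Stage 1: m₀ = 33,830 kg, m_f = 33,830 − 23,300 = 10,530 kg; Δv = 422×9.81×ln(3.213) = 4139.8×1.1671 ≈ 4832 m/s.
Stage 2: m₀ = 7,370 kg, m_f = 7,370 − 5,870 = 1,500 kg; Δv = 307×9.81×ln(4.913) = 3011.7×1.5920 ≈ 4794 m/s.
Total Δv = 4832 + 4794 = 9626 m/s.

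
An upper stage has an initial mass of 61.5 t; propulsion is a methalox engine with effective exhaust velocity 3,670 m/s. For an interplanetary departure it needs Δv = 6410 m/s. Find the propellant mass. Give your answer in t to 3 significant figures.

propellant mass ≈ 50.8 t

Rocket equation: m₀/m_f = exp(Δv / v_e) = exp(6410 / 3670.0) = exp(1.7466) = 5.7350.
m_f = 61.5 / 5.7350 = 10.7236 t, so propellant = m₀ − m_f = 61.5 − 10.7236 = 50.7764 t.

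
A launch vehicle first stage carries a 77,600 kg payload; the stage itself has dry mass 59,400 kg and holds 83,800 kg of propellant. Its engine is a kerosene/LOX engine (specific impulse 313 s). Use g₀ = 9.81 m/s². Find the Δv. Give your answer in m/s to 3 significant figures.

Δv ≈ 1470 m/s

v_e = Isp · g₀ = 313 × 9.81 = 3070.5 m/s.
m₀ = payload + dry + propellant = 77,600 + 59,400 + 83,800 = 220,800 kg.
m_f = payload + dry = 77,600 + 59,400 = 137,000 kg.
Rocket equation: Δv = v_e · ln(m₀/m_f) = 3070.5 × ln(1.612) = 3070.5 × 0.4773 ≈ 1465.5 m/s.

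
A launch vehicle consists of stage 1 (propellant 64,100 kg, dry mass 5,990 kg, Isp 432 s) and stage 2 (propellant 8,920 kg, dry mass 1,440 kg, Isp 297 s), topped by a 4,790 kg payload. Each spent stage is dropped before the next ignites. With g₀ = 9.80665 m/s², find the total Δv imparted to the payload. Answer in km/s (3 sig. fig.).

Ignition mass of stage 1 = 64,100+5,990 + 8,920+1,440 + 4,790 = 85,240 kg.
Stage 1: m₀ = 85,240 kg, m_f = 85,240 − 64,100 = 21,140 kg; Δv = 432×9.80665×ln(4.032) = 4236.5×1.3943 ≈ 5907 m/s.
Stage 2: m₀ = 15,150 kg, m_f = 15,150 − 8,920 = 6,230 kg; Δv = 297×9.80665×ln(2.432) = 2912.6×0.8886 ≈ 2588 m/s.
Total Δv = 5907 + 2588 = 8495 m/s.

Δv ≈ 8.50 km/s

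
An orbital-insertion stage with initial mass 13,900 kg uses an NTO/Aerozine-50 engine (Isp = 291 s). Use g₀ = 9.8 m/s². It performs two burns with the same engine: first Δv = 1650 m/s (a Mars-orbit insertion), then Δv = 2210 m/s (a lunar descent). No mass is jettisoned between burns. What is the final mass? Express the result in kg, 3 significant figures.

v_e = Isp · g₀ = 291 × 9.8 = 2851.8 m/s.
After the first burn: m = 13900 × exp(−1650/2851.8) = 13900 × 0.56069 = 7,793.59 kg.
After the second burn: m = 7,793.59 × exp(−2210/2851.8) = 7,793.59 × 0.46073 = 3,590.74 kg.

final mass ≈ 3590 kg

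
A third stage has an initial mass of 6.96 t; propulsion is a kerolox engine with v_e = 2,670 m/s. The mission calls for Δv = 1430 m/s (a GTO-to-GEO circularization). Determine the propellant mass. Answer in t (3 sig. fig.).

propellant mass ≈ 2.89 t

Rocket equation: m₀/m_f = exp(Δv / v_e) = exp(1430 / 2670.0) = exp(0.5356) = 1.7084.
m_f = 6.96 / 1.7084 = 4.07399 t, so propellant = m₀ − m_f = 6.96 − 4.07399 = 2.88601 t.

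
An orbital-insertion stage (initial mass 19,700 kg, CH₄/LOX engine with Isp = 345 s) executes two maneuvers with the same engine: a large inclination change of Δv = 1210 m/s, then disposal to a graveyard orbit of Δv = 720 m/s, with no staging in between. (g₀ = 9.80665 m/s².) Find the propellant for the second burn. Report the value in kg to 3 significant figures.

propellant for the second burn ≈ 2640 kg

v_e = Isp · g₀ = 345 × 9.80665 = 3383.3 m/s.
After the first burn: m = 19700 × exp(−1210/3383.3) = 19700 × 0.69933 = 13,776.8 kg.
After the second burn: m = 13,776.8 × exp(−720/3383.3) = 13,776.8 × 0.80831 = 11,135.9 kg.
Second-burn propellant = 13,776.8 − 11,135.9 = 2,640.9 kg.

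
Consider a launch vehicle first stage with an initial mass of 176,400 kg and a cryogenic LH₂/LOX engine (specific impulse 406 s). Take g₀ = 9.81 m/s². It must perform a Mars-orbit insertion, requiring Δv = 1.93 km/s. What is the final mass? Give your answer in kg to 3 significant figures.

final mass ≈ 109000 kg

v_e = Isp · g₀ = 406 × 9.81 = 3982.9 m/s.
Using Δv = v_e ln(m₀/m_f): m₀/m_f = exp(Δv / v_e) = exp(1930 / 3982.9) = exp(0.4846) = 1.6235.
m_f = m₀ / 1.6235 = 176,400 / 1.6235 = 108,654 kg.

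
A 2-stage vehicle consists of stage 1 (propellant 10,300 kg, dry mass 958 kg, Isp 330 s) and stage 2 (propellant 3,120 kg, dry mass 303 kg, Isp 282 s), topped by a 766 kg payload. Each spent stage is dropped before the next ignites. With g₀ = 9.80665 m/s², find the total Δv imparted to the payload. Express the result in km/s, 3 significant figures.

Ignition mass of stage 1 = 10,300+958 + 3,120+303 + 766 = 15,447 kg.
Stage 1: m₀ = 15,447 kg, m_f = 15,447 − 10,300 = 5,147 kg; Δv = 330×9.80665×ln(3.001) = 3236.2×1.0990 ≈ 3557 m/s.
Stage 2: m₀ = 4,189 kg, m_f = 4,189 − 3,120 = 1,069 kg; Δv = 282×9.80665×ln(3.919) = 2765.5×1.3657 ≈ 3777 m/s.
Total Δv = 3557 + 3777 = 7334 m/s.

Δv ≈ 7.33 km/s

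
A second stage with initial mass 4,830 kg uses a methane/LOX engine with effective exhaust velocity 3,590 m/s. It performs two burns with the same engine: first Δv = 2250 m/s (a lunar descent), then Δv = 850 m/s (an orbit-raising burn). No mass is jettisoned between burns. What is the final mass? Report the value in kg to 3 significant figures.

After the first burn: m = 4830 × exp(−2250/3590.0) = 4830 × 0.53433 = 2,580.81 kg.
After the second burn: m = 2,580.81 × exp(−850/3590.0) = 2,580.81 × 0.78917 = 2,036.7 kg.

final mass ≈ 2040 kg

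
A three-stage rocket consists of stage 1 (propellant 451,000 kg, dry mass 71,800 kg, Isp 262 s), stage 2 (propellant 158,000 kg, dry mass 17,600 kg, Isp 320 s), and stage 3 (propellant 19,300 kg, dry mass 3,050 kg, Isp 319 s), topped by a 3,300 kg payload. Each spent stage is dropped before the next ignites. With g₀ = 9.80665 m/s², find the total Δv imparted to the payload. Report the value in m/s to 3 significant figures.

Ignition mass of stage 1 = 451,000+71,800 + 158,000+17,600 + 19,300+3,050 + 3,300 = 724,050 kg.
Stage 1: m₀ = 724,050 kg, m_f = 724,050 − 451,000 = 273,050 kg; Δv = 262×9.80665×ln(2.652) = 2569.3×0.9752 ≈ 2506 m/s.
Stage 2: m₀ = 201,250 kg, m_f = 201,250 − 158,000 = 43,250 kg; Δv = 320×9.80665×ln(4.653) = 3138.1×1.5376 ≈ 4825 m/s.
Stage 3: m₀ = 25,650 kg, m_f = 25,650 − 19,300 = 6,350 kg; Δv = 319×9.80665×ln(4.039) = 3128.3×1.3961 ≈ 4367 m/s.
Total Δv = 2506 + 4825 + 4367 = 11698 m/s.

Δv ≈ 11700 m/s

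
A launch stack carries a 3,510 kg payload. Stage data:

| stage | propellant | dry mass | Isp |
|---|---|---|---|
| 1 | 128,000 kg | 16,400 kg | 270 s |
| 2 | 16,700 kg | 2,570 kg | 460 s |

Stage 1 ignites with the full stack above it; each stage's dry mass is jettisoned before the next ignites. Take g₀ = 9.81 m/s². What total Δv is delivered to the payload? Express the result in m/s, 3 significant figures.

Δv ≈ 9800 m/s

Ignition mass of stage 1 = 128,000+16,400 + 16,700+2,570 + 3,510 = 167,180 kg.
Stage 1: m₀ = 167,180 kg, m_f = 167,180 − 128,000 = 39,180 kg; Δv = 270×9.81×ln(4.267) = 2648.7×1.4509 ≈ 3843 m/s.
Stage 2: m₀ = 22,780 kg, m_f = 22,780 − 16,700 = 6,080 kg; Δv = 460×9.81×ln(3.747) = 4512.6×1.3209 ≈ 5961 m/s.
Total Δv = 3843 + 5961 = 9804 m/s.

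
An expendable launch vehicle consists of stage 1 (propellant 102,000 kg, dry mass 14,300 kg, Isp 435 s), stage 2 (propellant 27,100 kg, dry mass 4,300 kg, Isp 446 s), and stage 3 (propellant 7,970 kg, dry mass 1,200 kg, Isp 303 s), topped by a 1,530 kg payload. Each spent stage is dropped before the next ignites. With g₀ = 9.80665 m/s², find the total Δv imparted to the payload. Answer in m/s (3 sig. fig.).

Δv ≈ 13000 m/s

Ignition mass of stage 1 = 102,000+14,300 + 27,100+4,300 + 7,970+1,200 + 1,530 = 158,400 kg.
Stage 1: m₀ = 158,400 kg, m_f = 158,400 − 102,000 = 56,400 kg; Δv = 435×9.80665×ln(2.809) = 4265.9×1.0327 ≈ 4405 m/s.
Stage 2: m₀ = 42,100 kg, m_f = 42,100 − 27,100 = 15,000 kg; Δv = 446×9.80665×ln(2.807) = 4373.8×1.0320 ≈ 4514 m/s.
Stage 3: m₀ = 10,700 kg, m_f = 10,700 − 7,970 = 2,730 kg; Δv = 303×9.80665×ln(3.919) = 2971.4×1.3659 ≈ 4059 m/s.
Total Δv = 4405 + 4514 + 4059 = 12978 m/s.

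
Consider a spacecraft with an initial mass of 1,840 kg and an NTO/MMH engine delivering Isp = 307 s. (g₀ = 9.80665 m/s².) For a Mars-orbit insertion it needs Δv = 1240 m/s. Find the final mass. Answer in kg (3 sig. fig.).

v_e = Isp · g₀ = 307 × 9.80665 = 3010.6 m/s.
By the Tsiolkovsky rocket equation, m₀/m_f = exp(Δv / v_e) = exp(1240 / 3010.6) = exp(0.4119) = 1.5096.
m_f = m₀ / 1.5096 = 1,840 / 1.5096 = 1,218.87 kg.

final mass ≈ 1220 kg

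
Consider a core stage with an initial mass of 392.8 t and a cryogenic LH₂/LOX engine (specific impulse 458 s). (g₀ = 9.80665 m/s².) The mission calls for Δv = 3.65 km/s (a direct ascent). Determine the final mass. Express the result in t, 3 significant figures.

v_e = Isp · g₀ = 458 × 9.80665 = 4491.4 m/s.
From the ideal rocket equation, m₀/m_f = exp(Δv / v_e) = exp(3650 / 4491.4) = exp(0.8127) = 2.2539.
m_f = m₀ / 2.2539 = 392.8 / 2.2539 = 174.276 t.

final mass ≈ 174 t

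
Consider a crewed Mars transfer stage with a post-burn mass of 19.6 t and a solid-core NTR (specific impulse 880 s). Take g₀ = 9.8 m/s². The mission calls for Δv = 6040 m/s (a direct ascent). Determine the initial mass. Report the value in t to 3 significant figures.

initial mass ≈ 39.5 t

v_e = Isp · g₀ = 880 × 9.8 = 8624.0 m/s.
Rocket equation: m₀/m_f = exp(Δv / v_e) = exp(6040 / 8624.0) = exp(0.7004) = 2.0145.
m₀ = m_f × 2.0145 = 19.6 × 2.0145 = 39.4842 t.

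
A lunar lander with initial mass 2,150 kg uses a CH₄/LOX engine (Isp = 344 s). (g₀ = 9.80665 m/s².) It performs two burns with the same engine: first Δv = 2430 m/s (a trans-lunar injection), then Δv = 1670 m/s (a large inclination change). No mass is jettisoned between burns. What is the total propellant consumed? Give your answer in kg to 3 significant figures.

v_e = Isp · g₀ = 344 × 9.80665 = 3373.5 m/s.
After the first burn: m = 2150 × exp(−2430/3373.5) = 2150 × 0.48660 = 1,046.19 kg.
After the second burn: m = 1,046.19 × exp(−1670/3373.5) = 1,046.19 × 0.60955 = 637.705 kg.
Total propellant = m₀ − m_final = 2150 − 637.705 = 1,512.295 kg.

total propellant consumed ≈ 1510 kg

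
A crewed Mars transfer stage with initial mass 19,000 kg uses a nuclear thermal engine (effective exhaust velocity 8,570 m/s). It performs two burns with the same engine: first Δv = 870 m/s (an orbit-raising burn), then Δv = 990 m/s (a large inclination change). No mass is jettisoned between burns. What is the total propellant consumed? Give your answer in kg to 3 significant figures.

total propellant consumed ≈ 3710 kg

After the first burn: m = 19000 × exp(−870/8570.0) = 19000 × 0.90347 = 17,165.9 kg.
After the second burn: m = 17,165.9 × exp(−990/8570.0) = 17,165.9 × 0.89090 = 15,293.1 kg.
Total propellant = m₀ − m_final = 19000 − 15,293.1 = 3,706.9 kg.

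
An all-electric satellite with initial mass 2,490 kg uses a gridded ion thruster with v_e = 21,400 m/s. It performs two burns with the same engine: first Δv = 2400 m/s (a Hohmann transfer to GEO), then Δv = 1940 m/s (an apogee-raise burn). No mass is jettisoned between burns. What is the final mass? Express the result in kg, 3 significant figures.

After the first burn: m = 2490 × exp(−2400/21400.0) = 2490 × 0.89391 = 2,225.84 kg.
After the second burn: m = 2,225.84 × exp(−1940/21400.0) = 2,225.84 × 0.91333 = 2,032.93 kg.

final mass ≈ 2030 kg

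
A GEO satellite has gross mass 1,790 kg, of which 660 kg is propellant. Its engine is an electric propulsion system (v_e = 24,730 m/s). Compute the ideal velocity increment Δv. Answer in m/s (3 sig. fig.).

m_f = m₀ − m_prop = 1,790 − 660 = 1,130 kg.
Using Δv = v_e ln(m₀/m_f): Δv = v_e · ln(m₀/m_f) = 24730.0 × ln(1.584) = 24730.0 × 0.4600 ≈ 11375.8 m/s.

Δv ≈ 11400 m/s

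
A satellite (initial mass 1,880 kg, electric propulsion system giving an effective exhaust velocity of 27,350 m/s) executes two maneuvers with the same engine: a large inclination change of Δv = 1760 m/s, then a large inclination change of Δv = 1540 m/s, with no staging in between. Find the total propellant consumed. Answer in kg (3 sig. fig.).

total propellant consumed ≈ 214 kg

After the first burn: m = 1880 × exp(−1760/27350.0) = 1880 × 0.93768 = 1,762.84 kg.
After the second burn: m = 1,762.84 × exp(−1540/27350.0) = 1,762.84 × 0.94525 = 1,666.32 kg.
Total propellant = m₀ − m_final = 1880 − 1,666.32 = 213.68 kg.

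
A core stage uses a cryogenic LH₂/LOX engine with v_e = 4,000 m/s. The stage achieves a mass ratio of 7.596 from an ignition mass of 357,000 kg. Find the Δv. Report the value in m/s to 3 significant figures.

Rocket equation: Δv = v_e · ln(7.596) = 4000.0 × 2.0276 ≈ 8110.5 m/s.

Δv ≈ 8110 m/s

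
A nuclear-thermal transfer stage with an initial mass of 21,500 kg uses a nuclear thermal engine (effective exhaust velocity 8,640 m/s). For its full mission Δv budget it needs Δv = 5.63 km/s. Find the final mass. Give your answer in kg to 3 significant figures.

m₀/m_f = exp(Δv / v_e) = exp(5630 / 8640.0) = exp(0.6516) = 1.9186.
m_f = m₀ / 1.9186 = 21,500 / 1.9186 = 11,206.1 kg.

final mass ≈ 11200 kg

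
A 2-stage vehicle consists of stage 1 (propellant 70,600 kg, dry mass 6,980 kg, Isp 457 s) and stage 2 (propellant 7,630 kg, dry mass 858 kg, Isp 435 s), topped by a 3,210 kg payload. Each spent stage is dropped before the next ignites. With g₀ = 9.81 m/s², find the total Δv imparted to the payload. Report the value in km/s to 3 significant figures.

Δv ≈ 11.5 km/s

Ignition mass of stage 1 = 70,600+6,980 + 7,630+858 + 3,210 = 89,278 kg.
Stage 1: m₀ = 89,278 kg, m_f = 89,278 − 70,600 = 18,678 kg; Δv = 457×9.81×ln(4.78) = 4483.2×1.5644 ≈ 7014 m/s.
Stage 2: m₀ = 11,698 kg, m_f = 11,698 − 7,630 = 4,068 kg; Δv = 435×9.81×ln(2.876) = 4267.4×1.0563 ≈ 4507 m/s.
Total Δv = 7014 + 4507 = 11521 m/s.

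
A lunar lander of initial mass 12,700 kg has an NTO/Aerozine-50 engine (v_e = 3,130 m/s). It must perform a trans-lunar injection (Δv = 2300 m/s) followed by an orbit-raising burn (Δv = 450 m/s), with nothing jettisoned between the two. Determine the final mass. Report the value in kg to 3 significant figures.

After the first burn: m = 12700 × exp(−2300/3130.0) = 12700 × 0.47959 = 6,090.79 kg.
After the second burn: m = 6,090.79 × exp(−450/3130.0) = 6,090.79 × 0.86609 = 5,275.17 kg.

final mass ≈ 5280 kg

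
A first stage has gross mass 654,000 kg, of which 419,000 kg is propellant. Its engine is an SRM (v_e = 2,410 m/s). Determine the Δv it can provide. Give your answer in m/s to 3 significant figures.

m_f = m₀ − m_prop = 654,000 − 419,000 = 235,000 kg.
By the Tsiolkovsky rocket equation, Δv = v_e · ln(m₀/m_f) = 2410.0 × ln(2.783) = 2410.0 × 1.0235 ≈ 2466.7 m/s.

Δv ≈ 2470 m/s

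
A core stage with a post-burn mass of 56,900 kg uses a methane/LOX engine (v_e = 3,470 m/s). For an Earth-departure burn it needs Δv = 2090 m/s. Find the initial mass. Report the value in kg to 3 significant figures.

m₀/m_f = exp(Δv / v_e) = exp(2090 / 3470.0) = exp(0.6023) = 1.8263.
m₀ = m_f × 1.8263 = 56,900 × 1.8263 = 103,916 kg.

initial mass ≈ 104000 kg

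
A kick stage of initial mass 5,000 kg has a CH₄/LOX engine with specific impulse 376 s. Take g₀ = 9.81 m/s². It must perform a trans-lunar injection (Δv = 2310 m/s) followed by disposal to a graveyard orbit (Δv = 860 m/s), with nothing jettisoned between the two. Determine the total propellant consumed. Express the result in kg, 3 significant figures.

total propellant consumed ≈ 2880 kg

v_e = Isp · g₀ = 376 × 9.81 = 3688.6 m/s.
After the first burn: m = 5000 × exp(−2310/3688.6) = 5000 × 0.53459 = 2,672.95 kg.
After the second burn: m = 2,672.95 × exp(−860/3688.6) = 2,672.95 × 0.79203 = 2,117.06 kg.
Total propellant = m₀ − m_final = 5000 − 2,117.06 = 2,882.94 kg.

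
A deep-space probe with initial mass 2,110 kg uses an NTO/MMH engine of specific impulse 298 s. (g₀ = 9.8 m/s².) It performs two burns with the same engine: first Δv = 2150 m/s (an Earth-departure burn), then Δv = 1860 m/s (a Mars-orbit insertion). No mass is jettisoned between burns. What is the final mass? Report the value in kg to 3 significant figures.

final mass ≈ 535 kg

v_e = Isp · g₀ = 298 × 9.8 = 2920.4 m/s.
After the first burn: m = 2110 × exp(−2150/2920.4) = 2110 × 0.47893 = 1,010.54 kg.
After the second burn: m = 1,010.54 × exp(−1860/2920.4) = 1,010.54 × 0.52893 = 534.505 kg.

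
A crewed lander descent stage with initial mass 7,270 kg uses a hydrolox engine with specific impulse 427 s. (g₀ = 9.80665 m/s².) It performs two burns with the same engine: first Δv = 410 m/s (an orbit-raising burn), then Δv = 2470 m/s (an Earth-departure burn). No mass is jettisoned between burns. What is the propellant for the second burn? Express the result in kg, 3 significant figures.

v_e = Isp · g₀ = 427 × 9.80665 = 4187.4 m/s.
After the first burn: m = 7270 × exp(−410/4187.4) = 7270 × 0.90673 = 6,591.93 kg.
After the second burn: m = 6,591.93 × exp(−2470/4187.4) = 6,591.93 × 0.55441 = 3,654.63 kg.
Second-burn propellant = 6,591.93 − 3,654.63 = 2,937.3 kg.

propellant for the second burn ≈ 2940 kg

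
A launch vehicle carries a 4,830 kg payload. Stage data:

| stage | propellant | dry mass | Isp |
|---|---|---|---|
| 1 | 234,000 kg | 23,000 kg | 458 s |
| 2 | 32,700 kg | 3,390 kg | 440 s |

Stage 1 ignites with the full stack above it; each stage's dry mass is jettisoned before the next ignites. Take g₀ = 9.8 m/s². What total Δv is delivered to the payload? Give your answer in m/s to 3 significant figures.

Ignition mass of stage 1 = 234,000+23,000 + 32,700+3,390 + 4,830 = 297,920 kg.
Stage 1: m₀ = 297,920 kg, m_f = 297,920 − 234,000 = 63,920 kg; Δv = 458×9.8×ln(4.661) = 4488.4×1.5392 ≈ 6909 m/s.
Stage 2: m₀ = 40,920 kg, m_f = 40,920 − 32,700 = 8,220 kg; Δv = 440×9.8×ln(4.978) = 4312.0×1.6050 ≈ 6921 m/s.
Total Δv = 6909 + 6921 = 13830 m/s.

Δv ≈ 13800 m/s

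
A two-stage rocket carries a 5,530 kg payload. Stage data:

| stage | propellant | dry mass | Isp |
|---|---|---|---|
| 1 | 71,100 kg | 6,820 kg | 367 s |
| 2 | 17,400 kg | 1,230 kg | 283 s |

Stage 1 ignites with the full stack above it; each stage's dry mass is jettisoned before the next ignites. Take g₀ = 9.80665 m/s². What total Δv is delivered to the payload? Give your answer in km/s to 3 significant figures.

Δv ≈ 7.83 km/s

Ignition mass of stage 1 = 71,100+6,820 + 17,400+1,230 + 5,530 = 102,080 kg.
Stage 1: m₀ = 102,080 kg, m_f = 102,080 − 71,100 = 30,980 kg; Δv = 367×9.80665×ln(3.295) = 3599.0×1.1924 ≈ 4292 m/s.
Stage 2: m₀ = 24,160 kg, m_f = 24,160 − 17,400 = 6,760 kg; Δv = 283×9.80665×ln(3.574) = 2775.3×1.2737 ≈ 3535 m/s.
Total Δv = 4292 + 3535 = 7827 m/s.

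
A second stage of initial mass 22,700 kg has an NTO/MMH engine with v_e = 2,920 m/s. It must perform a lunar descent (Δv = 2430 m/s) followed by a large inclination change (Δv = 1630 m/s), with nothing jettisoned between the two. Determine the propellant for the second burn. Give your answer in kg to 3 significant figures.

propellant for the second burn ≈ 4220 kg

After the first burn: m = 22700 × exp(−2430/2920.0) = 22700 × 0.43509 = 9,876.54 kg.
After the second burn: m = 9,876.54 × exp(−1630/2920.0) = 9,876.54 × 0.57223 = 5,651.65 kg.
Second-burn propellant = 9,876.54 − 5,651.65 = 4,224.89 kg.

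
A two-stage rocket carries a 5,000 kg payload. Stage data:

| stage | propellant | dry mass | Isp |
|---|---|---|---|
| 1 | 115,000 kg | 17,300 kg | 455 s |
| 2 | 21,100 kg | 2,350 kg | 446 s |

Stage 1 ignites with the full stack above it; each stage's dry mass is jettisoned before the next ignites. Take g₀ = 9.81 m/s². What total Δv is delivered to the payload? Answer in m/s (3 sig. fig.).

Ignition mass of stage 1 = 115,000+17,300 + 21,100+2,350 + 5,000 = 160,750 kg.
Stage 1: m₀ = 160,750 kg, m_f = 160,750 − 115,000 = 45,750 kg; Δv = 455×9.81×ln(3.514) = 4463.6×1.2567 ≈ 5609 m/s.
Stage 2: m₀ = 28,450 kg, m_f = 28,450 − 21,100 = 7,350 kg; Δv = 446×9.81×ln(3.871) = 4375.3×1.3534 ≈ 5922 m/s.
Total Δv = 5609 + 5922 = 11531 m/s.

Δv ≈ 11500 m/s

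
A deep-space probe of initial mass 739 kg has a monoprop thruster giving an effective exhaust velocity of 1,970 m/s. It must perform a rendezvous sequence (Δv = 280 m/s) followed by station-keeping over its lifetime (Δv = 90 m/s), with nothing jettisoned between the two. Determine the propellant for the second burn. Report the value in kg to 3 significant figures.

After the first burn: m = 739 × exp(−280/1970.0) = 739 × 0.86751 = 641.09 kg.
After the second burn: m = 641.09 × exp(−90/1970.0) = 641.09 × 0.95534 = 612.459 kg.
Second-burn propellant = 641.09 − 612.459 = 28.631 kg.

propellant for the second burn ≈ 28.6 kg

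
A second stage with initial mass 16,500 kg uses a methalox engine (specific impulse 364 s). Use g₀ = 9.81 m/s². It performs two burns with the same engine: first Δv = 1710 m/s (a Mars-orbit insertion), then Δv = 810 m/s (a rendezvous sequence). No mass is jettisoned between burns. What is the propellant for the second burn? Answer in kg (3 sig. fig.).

propellant for the second burn ≈ 2070 kg

v_e = Isp · g₀ = 364 × 9.81 = 3570.8 m/s.
After the first burn: m = 16500 × exp(−1710/3570.8) = 16500 × 0.61948 = 10,221.4 kg.
After the second burn: m = 10,221.4 × exp(−810/3570.8) = 10,221.4 × 0.79705 = 8,146.97 kg.
Second-burn propellant = 10,221.4 − 8,146.97 = 2,074.43 kg.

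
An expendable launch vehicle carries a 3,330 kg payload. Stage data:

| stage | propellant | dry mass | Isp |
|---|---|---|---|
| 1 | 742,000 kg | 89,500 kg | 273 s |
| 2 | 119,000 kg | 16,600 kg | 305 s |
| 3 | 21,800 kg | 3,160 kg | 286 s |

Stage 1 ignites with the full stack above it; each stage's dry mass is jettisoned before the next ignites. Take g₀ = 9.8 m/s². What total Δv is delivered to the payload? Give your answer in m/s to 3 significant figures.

Ignition mass of stage 1 = 742,000+89,500 + 119,000+16,600 + 21,800+3,160 + 3,330 = 995,390 kg.
Stage 1: m₀ = 995,390 kg, m_f = 995,390 − 742,000 = 253,390 kg; Δv = 273×9.8×ln(3.928) = 2675.4×1.3682 ≈ 3660 m/s.
Stage 2: m₀ = 163,890 kg, m_f = 163,890 − 119,000 = 44,890 kg; Δv = 305×9.8×ln(3.651) = 2989.0×1.2950 ≈ 3871 m/s.
Stage 3: m₀ = 28,290 kg, m_f = 28,290 − 21,800 = 6,490 kg; Δv = 286×9.8×ln(4.359) = 2802.8×1.4722 ≈ 4126 m/s.
Total Δv = 3660 + 3871 + 4126 = 11657 m/s.

Δv ≈ 11700 m/s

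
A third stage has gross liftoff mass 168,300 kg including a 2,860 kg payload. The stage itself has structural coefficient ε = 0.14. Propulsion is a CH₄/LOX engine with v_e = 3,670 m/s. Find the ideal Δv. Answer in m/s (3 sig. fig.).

Stage wet mass = m₀ − payload = 168,300 − 2,860 = 165,440 kg.
Stage dry mass = ε × stage wet mass = 0.14 × 165,440 = 23,161.6 kg.
Burnout mass m_f = stage dry + payload = 23,161.6 + 2,860 = 26,021.6 kg.
By the Tsiolkovsky rocket equation, Δv = v_e · ln(168,300/26,021.6) = 3670.0 × ln(6.468) = 3670.0 × 1.8668 ≈ 6851 m/s.

Δv ≈ 6850 m/s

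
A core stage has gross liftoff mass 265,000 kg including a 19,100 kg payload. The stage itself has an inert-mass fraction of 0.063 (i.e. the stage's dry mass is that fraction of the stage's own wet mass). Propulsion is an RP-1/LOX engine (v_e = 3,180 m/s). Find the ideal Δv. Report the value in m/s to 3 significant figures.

Stage wet mass = m₀ − payload = 265,000 − 19,100 = 245,900 kg.
Stage dry mass = ε × stage wet mass = 0.063 × 245,900 = 15,491.7 kg.
Burnout mass m_f = stage dry + payload = 15,491.7 + 19,100 = 34,591.7 kg.
Using Δv = v_e ln(m₀/m_f): Δv = v_e · ln(265,000/34,591.7) = 3180.0 × ln(7.661) = 3180.0 × 2.0361 ≈ 6475 m/s.

Δv ≈ 6470 m/s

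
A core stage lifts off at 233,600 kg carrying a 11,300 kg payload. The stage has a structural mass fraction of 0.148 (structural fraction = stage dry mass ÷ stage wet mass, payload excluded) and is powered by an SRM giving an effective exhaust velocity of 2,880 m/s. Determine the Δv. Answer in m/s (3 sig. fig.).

Stage wet mass = m₀ − payload = 233,600 − 11,300 = 222,300 kg.
Stage dry mass = ε × stage wet mass = 0.148 × 222,300 = 32,900.4 kg.
Burnout mass m_f = stage dry + payload = 32,900.4 + 11,300 = 44,200.4 kg.
Δv = v_e · ln(233,600/44,200.4) = 2880.0 × ln(5.285) = 2880.0 × 1.6649 ≈ 4795 m/s.

Δv ≈ 4790 m/s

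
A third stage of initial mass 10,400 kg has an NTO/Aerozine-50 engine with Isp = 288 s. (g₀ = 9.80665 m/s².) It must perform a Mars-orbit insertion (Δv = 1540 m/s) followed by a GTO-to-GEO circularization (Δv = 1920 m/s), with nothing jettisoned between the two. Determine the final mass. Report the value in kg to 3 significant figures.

final mass ≈ 3050 kg

v_e = Isp · g₀ = 288 × 9.80665 = 2824.3 m/s.
After the first burn: m = 10400 × exp(−1540/2824.3) = 10400 × 0.57969 = 6,028.78 kg.
After the second burn: m = 6,028.78 × exp(−1920/2824.3) = 6,028.78 × 0.50671 = 3,054.84 kg.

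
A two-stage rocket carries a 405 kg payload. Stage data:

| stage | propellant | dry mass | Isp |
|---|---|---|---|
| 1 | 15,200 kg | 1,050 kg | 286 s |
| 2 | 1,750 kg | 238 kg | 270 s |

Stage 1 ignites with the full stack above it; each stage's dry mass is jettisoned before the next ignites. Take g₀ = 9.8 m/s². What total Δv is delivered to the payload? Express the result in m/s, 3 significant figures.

Ignition mass of stage 1 = 15,200+1,050 + 1,750+238 + 405 = 18,643 kg.
Stage 1: m₀ = 18,643 kg, m_f = 18,643 − 15,200 = 3,443 kg; Δv = 286×9.8×ln(5.415) = 2802.8×1.6891 ≈ 4734 m/s.
Stage 2: m₀ = 2,393 kg, m_f = 2,393 − 1,750 = 643 kg; Δv = 270×9.8×ln(3.722) = 2646.0×1.3142 ≈ 3477 m/s.
Total Δv = 4734 + 3477 = 8211 m/s.

Δv ≈ 8210 m/s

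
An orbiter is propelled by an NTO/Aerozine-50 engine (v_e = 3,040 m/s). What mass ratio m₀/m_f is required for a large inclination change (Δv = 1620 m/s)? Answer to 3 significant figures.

Rocket equation: m₀/m_f = exp(Δv / v_e) = exp(1620 / 3040.0) = exp(0.5329) = 1.7039.

mass ratio ≈ 1.70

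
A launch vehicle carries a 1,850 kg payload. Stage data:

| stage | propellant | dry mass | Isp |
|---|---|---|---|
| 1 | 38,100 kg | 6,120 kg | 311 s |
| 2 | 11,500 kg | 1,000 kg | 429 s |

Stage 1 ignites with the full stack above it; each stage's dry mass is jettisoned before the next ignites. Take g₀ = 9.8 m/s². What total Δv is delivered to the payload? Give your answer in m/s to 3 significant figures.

Ignition mass of stage 1 = 38,100+6,120 + 11,500+1,000 + 1,850 = 58,570 kg.
Stage 1: m₀ = 58,570 kg, m_f = 58,570 − 38,100 = 20,470 kg; Δv = 311×9.8×ln(2.861) = 3047.8×1.0513 ≈ 3204 m/s.
Stage 2: m₀ = 14,350 kg, m_f = 14,350 − 11,500 = 2,850 kg; Δv = 429×9.8×ln(5.035) = 4204.2×1.6164 ≈ 6796 m/s.
Total Δv = 3204 + 6796 = 10000 m/s.

Δv ≈ 10000 m/s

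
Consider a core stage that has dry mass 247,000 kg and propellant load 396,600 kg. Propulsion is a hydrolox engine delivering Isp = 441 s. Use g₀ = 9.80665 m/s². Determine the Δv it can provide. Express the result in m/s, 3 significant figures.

v_e = Isp · g₀ = 441 × 9.80665 = 4324.7 m/s.
m₀ = m_dry + m_prop = 247,000 + 396,600 = 643,600 kg.
Δv = v_e · ln(m₀/m_f) = 4324.7 × ln(2.606) = 4324.7 × 0.9577 ≈ 4141.7 m/s.

Δv ≈ 4140 m/s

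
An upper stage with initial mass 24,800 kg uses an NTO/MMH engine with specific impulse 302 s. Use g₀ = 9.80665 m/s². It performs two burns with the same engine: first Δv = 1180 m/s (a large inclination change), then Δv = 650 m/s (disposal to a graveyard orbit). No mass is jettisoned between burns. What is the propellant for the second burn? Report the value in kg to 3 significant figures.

propellant for the second burn ≈ 3280 kg

v_e = Isp · g₀ = 302 × 9.80665 = 2961.6 m/s.
After the first burn: m = 24800 × exp(−1180/2961.6) = 24800 × 0.67137 = 16,650 kg.
After the second burn: m = 16,650 × exp(−650/2961.6) = 16,650 × 0.80294 = 13,369 kg.
Second-burn propellant = 16,650 − 13,369 = 3,281 kg.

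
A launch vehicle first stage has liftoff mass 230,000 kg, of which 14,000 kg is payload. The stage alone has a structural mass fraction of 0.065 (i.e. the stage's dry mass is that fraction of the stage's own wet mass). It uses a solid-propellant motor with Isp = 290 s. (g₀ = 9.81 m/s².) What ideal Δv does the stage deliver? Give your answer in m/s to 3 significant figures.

Δv ≈ 5990 m/s

Stage wet mass = m₀ − payload = 230,000 − 14,000 = 216,000 kg.
Stage dry mass = ε × stage wet mass = 0.065 × 216,000 = 14,040 kg.
Burnout mass m_f = stage dry + payload = 14,040 + 14,000 = 28,040 kg.
v_e = Isp · g₀ = 290 × 9.81 = 2844.9 m/s.
Δv = v_e · ln(230,000/28,040) = 2844.9 × ln(8.203) = 2844.9 × 2.1044 ≈ 5987 m/s.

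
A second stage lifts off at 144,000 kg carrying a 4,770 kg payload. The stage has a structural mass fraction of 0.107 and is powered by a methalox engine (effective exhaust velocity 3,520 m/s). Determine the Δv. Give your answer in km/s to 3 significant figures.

Stage wet mass = m₀ − payload = 144,000 − 4,770 = 139,230 kg.
Stage dry mass = ε × stage wet mass = 0.107 × 139,230 = 14,897.6 kg.
Burnout mass m_f = stage dry + payload = 14,897.6 + 4,770 = 19,667.6 kg.
Δv = v_e · ln(144,000/19,667.6) = 3520.0 × ln(7.322) = 3520.0 × 1.9908 ≈ 7008 m/s.

Δv ≈ 7.01 km/s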